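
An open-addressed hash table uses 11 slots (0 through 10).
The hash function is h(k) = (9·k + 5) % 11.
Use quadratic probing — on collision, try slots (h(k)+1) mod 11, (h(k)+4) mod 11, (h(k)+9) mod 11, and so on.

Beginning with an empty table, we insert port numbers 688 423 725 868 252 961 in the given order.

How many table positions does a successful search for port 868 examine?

2

688: h=4 -> slot 4
423: h=6 -> slot 6
725: h=7 -> slot 7
868: h=7, probe 7,8 -> slot 8
252: h=7, probe 7,8,0 -> slot 0
961: h=8, probe 8,9 -> slot 9
Table: [252, —, —, —, 688, —, 423, 725, 868, 961, —]
Lookup 868: h=7, probe 7,8 → found at 8.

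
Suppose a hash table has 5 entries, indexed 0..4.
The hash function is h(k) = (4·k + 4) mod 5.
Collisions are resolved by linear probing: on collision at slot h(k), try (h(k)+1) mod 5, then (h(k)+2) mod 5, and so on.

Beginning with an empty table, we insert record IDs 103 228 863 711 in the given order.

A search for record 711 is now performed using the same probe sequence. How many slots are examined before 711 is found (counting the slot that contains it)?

2

103: h=1 => slot 1
228: h=1, probe 1,2 => slot 2
863: h=1, probe 1,2,3 => slot 3
711: h=3, probe 3,4 => slot 4
Table: [_, 103, 228, 863, 711]
Lookup 711: h=3, probe 3,4 → found at 4.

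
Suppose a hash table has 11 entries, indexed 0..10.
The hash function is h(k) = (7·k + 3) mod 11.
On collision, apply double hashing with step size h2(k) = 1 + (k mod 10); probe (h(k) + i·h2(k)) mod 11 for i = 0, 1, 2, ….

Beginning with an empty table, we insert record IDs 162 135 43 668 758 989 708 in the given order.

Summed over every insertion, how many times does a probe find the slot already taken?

162: h=4 -> slot 4
135: h=2 -> slot 2
43: h=7 -> slot 7
668: h=4, h2=9, probe 4,2,0 -> slot 0
758: h=7, h2=9, probe 7,5 -> slot 5
989: h=7, h2=10, probe 7,6 -> slot 6
708: h=9 -> slot 9
Table: [668, -, 135, -, 162, 758, 989, 43, -, 708, -]

4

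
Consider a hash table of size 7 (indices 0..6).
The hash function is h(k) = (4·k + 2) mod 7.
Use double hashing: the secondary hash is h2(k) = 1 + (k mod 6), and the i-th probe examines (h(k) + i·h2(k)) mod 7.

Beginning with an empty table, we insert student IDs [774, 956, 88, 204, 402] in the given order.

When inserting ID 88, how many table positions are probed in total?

2

774: h=4 -> slot 4
956: h=4, h2=3, probe 4,0 -> slot 0
88: h=4, h2=5, probe 4,2 -> slot 2
204: h=6 -> slot 6
402: h=0, h2=1, probe 0,1 -> slot 1
Table: [956, 402, 88, ∅, 774, ∅, 204]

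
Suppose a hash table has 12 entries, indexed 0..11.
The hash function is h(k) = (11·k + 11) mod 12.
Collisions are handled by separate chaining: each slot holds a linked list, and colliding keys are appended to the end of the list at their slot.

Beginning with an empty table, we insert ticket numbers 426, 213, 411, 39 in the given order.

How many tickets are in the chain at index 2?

Insert 426: h=5, bucket 5 empty -> new chain.
Insert 213: h=2, bucket 2 empty -> new chain.
Insert 411: h=8, bucket 8 empty -> new chain.
Insert 39: h=8, bucket 8 nonempty -> append to chain.
Final buckets:
0: -
1: -
2: 213
3: -
4: -
5: 426
6: -
7: -
8: 411 -> 39
9: -
10: -
11: -

1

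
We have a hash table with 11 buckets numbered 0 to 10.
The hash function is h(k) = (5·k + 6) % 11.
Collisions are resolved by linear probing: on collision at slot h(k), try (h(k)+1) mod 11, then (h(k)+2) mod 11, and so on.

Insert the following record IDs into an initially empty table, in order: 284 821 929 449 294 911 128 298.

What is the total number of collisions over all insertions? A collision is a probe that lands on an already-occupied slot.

284 hashes to 7; slot 7 is free => place at 7.
821 hashes to 8; slot 8 is free => place at 8.
929 hashes to 9; slot 9 is free => place at 9.
449 hashes to 7; 7,8,9 taken => place at 10.
294 hashes to 2; slot 2 is free => place at 2.
911 hashes to 7; 7,8,9,10 taken => place at 0.
128 hashes to 8; 8,9,10,0 taken => place at 1.
298 hashes to 0; 0,1,2 taken => place at 3.
Table: [911, 128, 294, 298, _, _, _, 284, 821, 929, 449]

14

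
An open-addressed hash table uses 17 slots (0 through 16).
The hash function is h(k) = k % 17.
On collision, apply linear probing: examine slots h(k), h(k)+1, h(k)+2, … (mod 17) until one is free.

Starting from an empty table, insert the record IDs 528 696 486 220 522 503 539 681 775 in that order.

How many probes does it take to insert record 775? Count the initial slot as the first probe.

Insert 528: h=1, slot 1 empty -> index 1.
Insert 696: h=16, slot 16 empty -> index 16.
Insert 486: h=10, slot 10 empty -> index 10.
Insert 220: h=16, slot 16 occupied -> index 0.
Insert 522: h=12, slot 12 empty -> index 12.
Insert 503: h=10, slot 10 occupied -> index 11.
Insert 539: h=12, slot 12 occupied -> index 13.
Insert 681: h=1, slot 1 occupied -> index 2.
Insert 775: h=10, slots 10,11,12,13 occupied -> index 14.
Table: [220, 528, 681, ., ., ., ., ., ., ., 486, 503, 522, 539, 775, ., 696]

5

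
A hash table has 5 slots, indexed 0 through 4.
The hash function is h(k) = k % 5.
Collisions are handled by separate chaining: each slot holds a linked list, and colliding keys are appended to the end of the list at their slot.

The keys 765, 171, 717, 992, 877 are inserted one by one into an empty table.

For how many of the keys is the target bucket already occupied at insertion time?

2

Insert 765: h=0, bucket 0 empty -> new chain.
Insert 171: h=1, bucket 1 empty -> new chain.
Insert 717: h=2, bucket 2 empty -> new chain.
Insert 992: h=2, bucket 2 nonempty -> append to chain.
Insert 877: h=2, bucket 2 nonempty -> append to chain.
Final buckets:
0: 765
1: 171
2: 717 -> 992 -> 877
3: _
4: _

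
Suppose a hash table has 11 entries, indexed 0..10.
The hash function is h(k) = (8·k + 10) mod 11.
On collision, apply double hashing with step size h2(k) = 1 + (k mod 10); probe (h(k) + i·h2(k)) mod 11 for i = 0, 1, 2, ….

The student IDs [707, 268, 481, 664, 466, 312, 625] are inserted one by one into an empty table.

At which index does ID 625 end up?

0

707 hashes to 1; slot 1 is free => place at 1.
268 hashes to 9; slot 9 is free => place at 9.
481 hashes to 8; slot 8 is free => place at 8.
664 hashes to 9, h2=5; 9 taken => place at 3.
466 hashes to 9, h2=7; 9 taken => place at 5.
312 hashes to 9, h2=3; 9,1 taken => place at 4.
625 hashes to 5, h2=6; 5 taken => place at 0.
Table: [625, 707, -, 664, 312, 466, -, -, 481, 268, -]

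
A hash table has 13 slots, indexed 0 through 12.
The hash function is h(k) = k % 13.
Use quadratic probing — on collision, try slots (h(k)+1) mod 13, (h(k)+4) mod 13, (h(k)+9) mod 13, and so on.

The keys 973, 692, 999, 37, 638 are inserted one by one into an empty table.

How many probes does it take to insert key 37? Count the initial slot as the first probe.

3

973 hashes to 11; slot 11 is free => place at 11.
692 hashes to 3; slot 3 is free => place at 3.
999 hashes to 11; 11 taken => place at 12.
37 hashes to 11; 11,12 taken => place at 2.
638 hashes to 1; slot 1 is free => place at 1.
Table: [∅, 638, 37, 692, ∅, ∅, ∅, ∅, ∅, ∅, ∅, 973, 999]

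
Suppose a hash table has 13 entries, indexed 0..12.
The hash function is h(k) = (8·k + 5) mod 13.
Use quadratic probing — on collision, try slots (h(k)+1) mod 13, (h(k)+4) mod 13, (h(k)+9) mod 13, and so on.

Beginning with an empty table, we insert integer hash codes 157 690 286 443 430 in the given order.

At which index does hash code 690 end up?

1

157 hashes to 0; slot 0 is free => place at 0.
690 hashes to 0; 0 taken => place at 1.
286 hashes to 5; slot 5 is free => place at 5.
443 hashes to 0; 0,1 taken => place at 4.
430 hashes to 0; 0,1,4 taken => place at 9.
Table: [157, 690, -, -, 443, 286, -, -, -, 430, -, -, -]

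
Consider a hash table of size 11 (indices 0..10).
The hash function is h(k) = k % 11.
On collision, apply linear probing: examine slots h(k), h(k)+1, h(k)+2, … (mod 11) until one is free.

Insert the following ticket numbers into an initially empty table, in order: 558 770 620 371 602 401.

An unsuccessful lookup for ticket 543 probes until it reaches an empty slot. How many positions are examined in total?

3

558: h=8 => slot 8
770: h=0 => slot 0
620: h=4 => slot 4
371: h=8, probe 8,9 => slot 9
602: h=8, probe 8,9,10 => slot 10
401: h=5 => slot 5
Table: [770, ., ., ., 620, 401, ., ., 558, 371, 602]
Lookup 543: h=4, probe 4,5,6 → slot 6 empty, not found.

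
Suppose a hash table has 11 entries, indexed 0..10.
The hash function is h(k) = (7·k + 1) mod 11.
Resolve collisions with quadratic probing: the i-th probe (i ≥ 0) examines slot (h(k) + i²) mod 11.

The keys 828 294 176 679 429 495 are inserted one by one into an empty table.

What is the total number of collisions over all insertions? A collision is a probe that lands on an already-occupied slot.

Insert 828: h=0, slot 0 empty → index 0.
Insert 294: h=2, slot 2 empty → index 2.
Insert 176: h=1, slot 1 empty → index 1.
Insert 679: h=2, slot 2 occupied → index 3.
Insert 429: h=1, slots 1,2 occupied → index 5.
Insert 495: h=1, slots 1,2,5 occupied → index 10.
Table: [828, 176, 294, 679, _, 429, _, _, _, _, 495]

6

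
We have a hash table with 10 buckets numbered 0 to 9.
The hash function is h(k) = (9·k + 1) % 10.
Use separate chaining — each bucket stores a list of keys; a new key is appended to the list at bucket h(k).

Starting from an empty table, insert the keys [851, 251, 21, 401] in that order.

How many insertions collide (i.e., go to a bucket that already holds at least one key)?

Insert 851: h=0, bucket 0 empty -> new chain.
Insert 251: h=0, bucket 0 nonempty -> append to chain.
Insert 21: h=0, bucket 0 nonempty -> append to chain.
Insert 401: h=0, bucket 0 nonempty -> append to chain.
Final buckets:
0: 851 -> 251 -> 21 -> 401
1: —
2: —
3: —
4: —
5: —
6: —
7: —
8: —
9: —

3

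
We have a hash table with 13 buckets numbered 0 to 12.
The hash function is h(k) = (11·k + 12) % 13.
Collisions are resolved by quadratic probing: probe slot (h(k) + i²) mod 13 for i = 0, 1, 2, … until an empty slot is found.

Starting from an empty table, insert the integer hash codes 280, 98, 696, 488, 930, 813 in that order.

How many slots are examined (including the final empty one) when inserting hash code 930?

5

280: h=11 => slot 11
98: h=11, probe 11,12 => slot 12
696: h=11, probe 11,12,2 => slot 2
488: h=11, probe 11,12,2,7 => slot 7
930: h=11, probe 11,12,2,7,1 => slot 1
813: h=11, probe 11,12,2,7,1,10 => slot 10
Table: [-, 930, 696, -, -, -, -, 488, -, -, 813, 280, 98]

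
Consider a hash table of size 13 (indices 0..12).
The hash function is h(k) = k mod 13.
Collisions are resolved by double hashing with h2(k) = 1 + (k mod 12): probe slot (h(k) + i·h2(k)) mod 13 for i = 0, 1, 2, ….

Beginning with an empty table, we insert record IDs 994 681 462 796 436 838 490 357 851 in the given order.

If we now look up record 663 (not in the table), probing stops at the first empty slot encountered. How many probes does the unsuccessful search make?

Insert 994: h=6, slot 6 empty -> index 6.
Insert 681: h=5, slot 5 empty -> index 5.
Insert 462: h=7, slot 7 empty -> index 7.
Insert 796: h=3, slot 3 empty -> index 3.
Insert 436: h=7, h2=5, slot 7 occupied -> index 12.
Insert 838: h=6, h2=11, slot 6 occupied -> index 4.
Insert 490: h=9, slot 9 empty -> index 9.
Insert 357: h=6, h2=10, slots 6,3 occupied -> index 0.
Insert 851: h=6, h2=12, slots 6,5,4,3 occupied -> index 2.
Table: [357, ., 851, 796, 838, 681, 994, 462, ., 490, ., ., 436]
Lookup 663: h=0, h2=4, probe 0,4,8 → slot 8 empty, not found.

3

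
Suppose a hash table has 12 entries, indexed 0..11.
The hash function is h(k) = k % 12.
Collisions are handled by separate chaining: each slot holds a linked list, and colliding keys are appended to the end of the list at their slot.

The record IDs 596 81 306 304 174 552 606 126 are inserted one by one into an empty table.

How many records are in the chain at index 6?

4

596 → bucket 8
81 → bucket 9
306 → bucket 6
304 → bucket 4
174 → bucket 6 (collision)
552 → bucket 0
606 → bucket 6 (collision)
126 → bucket 6 (collision)
Final buckets:
0: 552
1: ∅
2: ∅
3: ∅
4: 304
5: ∅
6: 306 -> 174 -> 606 -> 126
7: ∅
8: 596
9: 81
10: ∅
11: ∅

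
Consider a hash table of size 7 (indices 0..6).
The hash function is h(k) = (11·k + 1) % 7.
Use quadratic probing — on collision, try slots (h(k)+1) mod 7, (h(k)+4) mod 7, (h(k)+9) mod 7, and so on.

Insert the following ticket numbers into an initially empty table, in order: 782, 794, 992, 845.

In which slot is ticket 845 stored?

4

782: h=0 → slot 0
794: h=6 → slot 6
992: h=0, probe 0,1 → slot 1
845: h=0, probe 0,1,4 → slot 4
Table: [782, 992, _, _, 845, _, 794]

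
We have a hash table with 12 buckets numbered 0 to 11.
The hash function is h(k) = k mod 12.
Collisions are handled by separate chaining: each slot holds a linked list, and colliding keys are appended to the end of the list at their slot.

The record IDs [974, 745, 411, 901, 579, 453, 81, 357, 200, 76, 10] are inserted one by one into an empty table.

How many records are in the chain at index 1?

2

Insert 974: h=2, bucket 2 empty -> new chain.
Insert 745: h=1, bucket 1 empty -> new chain.
Insert 411: h=3, bucket 3 empty -> new chain.
Insert 901: h=1, bucket 1 nonempty -> append to chain.
Insert 579: h=3, bucket 3 nonempty -> append to chain.
Insert 453: h=9, bucket 9 empty -> new chain.
Insert 81: h=9, bucket 9 nonempty -> append to chain.
Insert 357: h=9, bucket 9 nonempty -> append to chain.
Insert 200: h=8, bucket 8 empty -> new chain.
Insert 76: h=4, bucket 4 empty -> new chain.
Insert 10: h=10, bucket 10 empty -> new chain.
Final buckets:
0: ∅
1: 745 -> 901
2: 974
3: 411 -> 579
4: 76
5: ∅
6: ∅
7: ∅
8: 200
9: 453 -> 81 -> 357
10: 10
11: ∅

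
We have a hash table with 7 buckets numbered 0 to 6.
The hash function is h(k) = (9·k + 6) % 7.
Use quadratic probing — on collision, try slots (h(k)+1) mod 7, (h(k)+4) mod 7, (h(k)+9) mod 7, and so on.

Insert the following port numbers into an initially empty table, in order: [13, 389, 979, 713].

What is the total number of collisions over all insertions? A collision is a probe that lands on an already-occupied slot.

13 hashes to 4; slot 4 is free -> place at 4.
389 hashes to 0; slot 0 is free -> place at 0.
979 hashes to 4; 4 taken -> place at 5.
713 hashes to 4; 4,5 taken -> place at 1.
Table: [389, 713, ., ., 13, 979, .]

3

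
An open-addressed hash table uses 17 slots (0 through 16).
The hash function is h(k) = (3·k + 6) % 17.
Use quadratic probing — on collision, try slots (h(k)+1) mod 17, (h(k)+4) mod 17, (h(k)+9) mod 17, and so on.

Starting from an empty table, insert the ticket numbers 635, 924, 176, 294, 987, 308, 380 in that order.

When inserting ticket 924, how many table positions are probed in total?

2

635: h=7 -> slot 7
924: h=7, probe 7,8 -> slot 8
176: h=7, probe 7,8,11 -> slot 11
294: h=4 -> slot 4
987: h=9 -> slot 9
308: h=12 -> slot 12
380: h=7, probe 7,8,11,16 -> slot 16
Table: [., ., ., ., 294, ., ., 635, 924, 987, ., 176, 308, ., ., ., 380]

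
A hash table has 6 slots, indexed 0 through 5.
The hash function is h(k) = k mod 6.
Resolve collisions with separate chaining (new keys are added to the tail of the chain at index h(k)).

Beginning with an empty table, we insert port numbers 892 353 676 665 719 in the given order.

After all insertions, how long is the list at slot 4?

892 → bucket 4
353 → bucket 5
676 → bucket 4 (collision)
665 → bucket 5 (collision)
719 → bucket 5 (collision)
Final buckets:
0: —
1: —
2: —
3: —
4: 892 -> 676
5: 353 -> 665 -> 719

2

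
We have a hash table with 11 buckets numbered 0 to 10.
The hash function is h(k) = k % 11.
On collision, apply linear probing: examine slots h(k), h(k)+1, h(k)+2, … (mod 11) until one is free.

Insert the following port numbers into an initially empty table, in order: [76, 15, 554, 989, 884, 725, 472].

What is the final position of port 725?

1

Insert 76: h=10, slot 10 empty => index 10.
Insert 15: h=4, slot 4 empty => index 4.
Insert 554: h=4, slot 4 occupied => index 5.
Insert 989: h=10, slot 10 occupied => index 0.
Insert 884: h=4, slots 4,5 occupied => index 6.
Insert 725: h=10, slots 10,0 occupied => index 1.
Insert 472: h=10, slots 10,0,1 occupied => index 2.
Table: [989, 725, 472, ., 15, 554, 884, ., ., ., 76]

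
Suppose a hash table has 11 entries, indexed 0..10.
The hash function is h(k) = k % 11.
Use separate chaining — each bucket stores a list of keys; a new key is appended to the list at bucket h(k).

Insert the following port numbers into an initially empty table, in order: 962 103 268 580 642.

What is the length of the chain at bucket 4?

3

962 -> bucket 5
103 -> bucket 4
268 -> bucket 4 (collision)
580 -> bucket 8
642 -> bucket 4 (collision)
Final buckets:
0: ∅
1: ∅
2: ∅
3: ∅
4: 103 -> 268 -> 642
5: 962
6: ∅
7: ∅
8: 580
9: ∅
10: ∅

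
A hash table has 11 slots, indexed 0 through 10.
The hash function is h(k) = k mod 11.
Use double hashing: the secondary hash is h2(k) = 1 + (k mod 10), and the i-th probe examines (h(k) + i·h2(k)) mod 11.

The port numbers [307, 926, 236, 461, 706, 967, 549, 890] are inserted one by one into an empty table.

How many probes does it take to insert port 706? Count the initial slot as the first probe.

2

Insert 307: h=10, slot 10 empty -> index 10.
Insert 926: h=2, slot 2 empty -> index 2.
Insert 236: h=5, slot 5 empty -> index 5.
Insert 461: h=10, h2=2, slot 10 occupied -> index 1.
Insert 706: h=2, h2=7, slot 2 occupied -> index 9.
Insert 967: h=10, h2=8, slot 10 occupied -> index 7.
Insert 549: h=10, h2=10, slots 10,9 occupied -> index 8.
Insert 890: h=10, h2=1, slot 10 occupied -> index 0.
Table: [890, 461, 926, ., ., 236, ., 967, 549, 706, 307]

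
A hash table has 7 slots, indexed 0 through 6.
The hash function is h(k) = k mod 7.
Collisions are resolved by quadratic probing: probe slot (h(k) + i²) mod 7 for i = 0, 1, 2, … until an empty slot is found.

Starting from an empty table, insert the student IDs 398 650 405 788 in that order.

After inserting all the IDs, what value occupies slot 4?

788

398: h=6 -> slot 6
650: h=6, probe 6,0 -> slot 0
405: h=6, probe 6,0,3 -> slot 3
788: h=4 -> slot 4
Table: [650, —, —, 405, 788, —, 398]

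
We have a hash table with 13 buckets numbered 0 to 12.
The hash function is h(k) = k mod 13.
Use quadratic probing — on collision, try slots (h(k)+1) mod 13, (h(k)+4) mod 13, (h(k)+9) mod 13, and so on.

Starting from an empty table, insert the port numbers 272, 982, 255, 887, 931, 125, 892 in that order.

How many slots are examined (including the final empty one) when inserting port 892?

272: h=12 => slot 12
982: h=7 => slot 7
255: h=8 => slot 8
887: h=3 => slot 3
931: h=8, probe 8,9 => slot 9
125: h=8, probe 8,9,12,4 => slot 4
892: h=8, probe 8,9,12,4,11 => slot 11
Table: [—, —, —, 887, 125, —, —, 982, 255, 931, —, 892, 272]

5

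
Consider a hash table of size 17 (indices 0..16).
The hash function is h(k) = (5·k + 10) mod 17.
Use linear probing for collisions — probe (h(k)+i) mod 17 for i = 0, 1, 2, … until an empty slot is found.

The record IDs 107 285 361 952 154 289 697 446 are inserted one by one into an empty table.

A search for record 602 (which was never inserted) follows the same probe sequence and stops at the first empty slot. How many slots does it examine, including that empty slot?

6

107: h=1 => slot 1
285: h=7 => slot 7
361: h=13 => slot 13
952: h=10 => slot 10
154: h=15 => slot 15
289: h=10, probe 10,11 => slot 11
697: h=10, probe 10,11,12 => slot 12
446: h=13, probe 13,14 => slot 14
Table: [∅, 107, ∅, ∅, ∅, ∅, ∅, 285, ∅, ∅, 952, 289, 697, 361, 446, 154, ∅]
Lookup 602: h=11, probe 11,12,13,14,15,16 → slot 16 empty, not found.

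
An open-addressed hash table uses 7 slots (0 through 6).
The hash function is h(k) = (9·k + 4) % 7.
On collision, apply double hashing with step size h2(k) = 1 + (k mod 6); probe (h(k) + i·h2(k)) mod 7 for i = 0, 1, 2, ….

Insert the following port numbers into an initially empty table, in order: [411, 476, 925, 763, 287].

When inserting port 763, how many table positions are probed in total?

Insert 411: h=0, slot 0 empty -> index 0.
Insert 476: h=4, slot 4 empty -> index 4.
Insert 925: h=6, slot 6 empty -> index 6.
Insert 763: h=4, h2=2, slots 4,6 occupied -> index 1.
Insert 287: h=4, h2=6, slot 4 occupied -> index 3.
Table: [411, 763, ∅, 287, 476, ∅, 925]

3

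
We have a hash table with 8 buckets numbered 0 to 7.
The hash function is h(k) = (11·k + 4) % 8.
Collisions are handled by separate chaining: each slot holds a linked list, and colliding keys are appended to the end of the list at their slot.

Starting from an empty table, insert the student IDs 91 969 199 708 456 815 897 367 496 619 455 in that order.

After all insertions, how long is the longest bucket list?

4

91 → bucket 5
969 → bucket 7
199 → bucket 1
708 → bucket 0
456 → bucket 4
815 → bucket 1 (collision)
897 → bucket 7 (collision)
367 → bucket 1 (collision)
496 → bucket 4 (collision)
619 → bucket 5 (collision)
455 → bucket 1 (collision)
Final buckets:
0: 708
1: 199 -> 815 -> 367 -> 455
2: -
3: -
4: 456 -> 496
5: 91 -> 619
6: -
7: 969 -> 897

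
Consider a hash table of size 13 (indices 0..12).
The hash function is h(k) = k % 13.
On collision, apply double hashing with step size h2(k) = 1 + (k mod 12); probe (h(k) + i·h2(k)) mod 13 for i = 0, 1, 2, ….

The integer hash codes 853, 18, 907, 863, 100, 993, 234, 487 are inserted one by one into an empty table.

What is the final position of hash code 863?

Insert 853: h=8, slot 8 empty => index 8.
Insert 18: h=5, slot 5 empty => index 5.
Insert 907: h=10, slot 10 empty => index 10.
Insert 863: h=5, h2=12, slot 5 occupied => index 4.
Insert 100: h=9, slot 9 empty => index 9.
Insert 993: h=5, h2=10, slot 5 occupied => index 2.
Insert 234: h=0, slot 0 empty => index 0.
Insert 487: h=6, slot 6 empty => index 6.
Table: [234, ., 993, ., 863, 18, 487, ., 853, 100, 907, ., .]

4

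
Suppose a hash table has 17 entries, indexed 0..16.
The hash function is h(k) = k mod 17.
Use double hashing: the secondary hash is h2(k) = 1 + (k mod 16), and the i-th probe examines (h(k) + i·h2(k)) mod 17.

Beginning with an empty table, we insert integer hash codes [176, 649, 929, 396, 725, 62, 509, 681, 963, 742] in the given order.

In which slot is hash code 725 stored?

0

Insert 176: h=6, slot 6 empty → index 6.
Insert 649: h=3, slot 3 empty → index 3.
Insert 929: h=11, slot 11 empty → index 11.
Insert 396: h=5, slot 5 empty → index 5.
Insert 725: h=11, h2=6, slot 11 occupied → index 0.
Insert 62: h=11, h2=15, slot 11 occupied → index 9.
Insert 509: h=16, slot 16 empty → index 16.
Insert 681: h=1, slot 1 empty → index 1.
Insert 963: h=11, h2=4, slot 11 occupied → index 15.
Insert 742: h=11, h2=7, slots 11,1 occupied → index 8.
Table: [725, 681, -, 649, -, 396, 176, -, 742, 62, -, 929, -, -, -, 963, 509]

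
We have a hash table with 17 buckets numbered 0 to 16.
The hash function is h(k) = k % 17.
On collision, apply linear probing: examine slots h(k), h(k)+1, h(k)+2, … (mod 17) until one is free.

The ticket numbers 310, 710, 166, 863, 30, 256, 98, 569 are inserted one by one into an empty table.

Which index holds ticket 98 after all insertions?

310: h=4 => slot 4
710: h=13 => slot 13
166: h=13, probe 13,14 => slot 14
863: h=13, probe 13,14,15 => slot 15
30: h=13, probe 13,14,15,16 => slot 16
256: h=1 => slot 1
98: h=13, probe 13,14,15,16,0 => slot 0
569: h=8 => slot 8
Table: [98, 256, _, _, 310, _, _, _, 569, _, _, _, _, 710, 166, 863, 30]

0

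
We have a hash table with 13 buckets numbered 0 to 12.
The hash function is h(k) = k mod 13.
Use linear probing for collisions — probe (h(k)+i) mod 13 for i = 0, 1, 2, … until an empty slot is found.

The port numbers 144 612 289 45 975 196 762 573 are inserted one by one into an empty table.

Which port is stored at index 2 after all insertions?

144 hashes to 1; slot 1 is free → place at 1.
612 hashes to 1; 1 taken → place at 2.
289 hashes to 3; slot 3 is free → place at 3.
45 hashes to 6; slot 6 is free → place at 6.
975 hashes to 0; slot 0 is free → place at 0.
196 hashes to 1; 1,2,3 taken → place at 4.
762 hashes to 8; slot 8 is free → place at 8.
573 hashes to 1; 1,2,3,4 taken → place at 5.
Table: [975, 144, 612, 289, 196, 573, 45, -, 762, -, -, -, -]

612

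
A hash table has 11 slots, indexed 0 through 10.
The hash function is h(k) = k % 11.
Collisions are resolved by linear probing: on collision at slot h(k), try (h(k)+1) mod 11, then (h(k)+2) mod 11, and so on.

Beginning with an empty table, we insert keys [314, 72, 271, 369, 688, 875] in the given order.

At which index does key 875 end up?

0

314: h=6 → slot 6
72: h=6, probe 6,7 → slot 7
271: h=7, probe 7,8 → slot 8
369: h=6, probe 6,7,8,9 → slot 9
688: h=6, probe 6,7,8,9,10 → slot 10
875: h=6, probe 6,7,8,9,10,0 → slot 0
Table: [875, ∅, ∅, ∅, ∅, ∅, 314, 72, 271, 369, 688]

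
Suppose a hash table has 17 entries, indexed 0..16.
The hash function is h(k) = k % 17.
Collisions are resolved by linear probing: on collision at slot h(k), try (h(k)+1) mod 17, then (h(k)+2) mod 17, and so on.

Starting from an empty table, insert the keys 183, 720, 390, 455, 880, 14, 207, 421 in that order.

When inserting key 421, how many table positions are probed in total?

183 hashes to 13; slot 13 is free => place at 13.
720 hashes to 6; slot 6 is free => place at 6.
390 hashes to 16; slot 16 is free => place at 16.
455 hashes to 13; 13 taken => place at 14.
880 hashes to 13; 13,14 taken => place at 15.
14 hashes to 14; 14,15,16 taken => place at 0.
207 hashes to 3; slot 3 is free => place at 3.
421 hashes to 13; 13,14,15,16,0 taken => place at 1.
Table: [14, 421, -, 207, -, -, 720, -, -, -, -, -, -, 183, 455, 880, 390]

6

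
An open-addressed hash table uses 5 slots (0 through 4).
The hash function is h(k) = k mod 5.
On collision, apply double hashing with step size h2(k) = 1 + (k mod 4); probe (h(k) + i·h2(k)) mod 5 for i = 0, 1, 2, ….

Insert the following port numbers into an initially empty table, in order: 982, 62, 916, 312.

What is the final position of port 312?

982: h=2 → slot 2
62: h=2, h2=3, probe 2,0 → slot 0
916: h=1 → slot 1
312: h=2, h2=1, probe 2,3 → slot 3
Table: [62, 916, 982, 312, ∅]

3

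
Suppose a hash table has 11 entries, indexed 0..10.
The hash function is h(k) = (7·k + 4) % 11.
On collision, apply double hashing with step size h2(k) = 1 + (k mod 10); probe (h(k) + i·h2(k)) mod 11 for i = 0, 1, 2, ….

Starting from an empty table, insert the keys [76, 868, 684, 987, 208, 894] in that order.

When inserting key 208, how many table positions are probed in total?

Insert 76: h=8, slot 8 empty => index 8.
Insert 868: h=8, h2=9, slot 8 occupied => index 6.
Insert 684: h=7, slot 7 empty => index 7.
Insert 987: h=5, slot 5 empty => index 5.
Insert 208: h=8, h2=9, slots 8,6 occupied => index 4.
Insert 894: h=3, slot 3 empty => index 3.
Table: [-, -, -, 894, 208, 987, 868, 684, 76, -, -]

3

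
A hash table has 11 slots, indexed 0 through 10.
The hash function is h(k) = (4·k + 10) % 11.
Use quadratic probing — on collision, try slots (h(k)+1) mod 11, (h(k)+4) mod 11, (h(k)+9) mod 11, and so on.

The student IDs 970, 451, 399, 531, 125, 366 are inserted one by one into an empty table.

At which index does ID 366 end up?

9

970 hashes to 7; slot 7 is free => place at 7.
451 hashes to 10; slot 10 is free => place at 10.
399 hashes to 0; slot 0 is free => place at 0.
531 hashes to 0; 0 taken => place at 1.
125 hashes to 4; slot 4 is free => place at 4.
366 hashes to 0; 0,1,4 taken => place at 9.
Table: [399, 531, ∅, ∅, 125, ∅, ∅, 970, ∅, 366, 451]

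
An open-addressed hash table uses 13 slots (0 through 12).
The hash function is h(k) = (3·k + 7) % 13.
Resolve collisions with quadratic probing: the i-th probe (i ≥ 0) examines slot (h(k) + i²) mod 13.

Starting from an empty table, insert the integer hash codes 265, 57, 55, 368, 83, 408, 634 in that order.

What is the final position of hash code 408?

265 hashes to 9; slot 9 is free => place at 9.
57 hashes to 9; 9 taken => place at 10.
55 hashes to 3; slot 3 is free => place at 3.
368 hashes to 6; slot 6 is free => place at 6.
83 hashes to 9; 9,10 taken => place at 0.
408 hashes to 9; 9,10,0 taken => place at 5.
634 hashes to 11; slot 11 is free => place at 11.
Table: [83, -, -, 55, -, 408, 368, -, -, 265, 57, 634, -]

5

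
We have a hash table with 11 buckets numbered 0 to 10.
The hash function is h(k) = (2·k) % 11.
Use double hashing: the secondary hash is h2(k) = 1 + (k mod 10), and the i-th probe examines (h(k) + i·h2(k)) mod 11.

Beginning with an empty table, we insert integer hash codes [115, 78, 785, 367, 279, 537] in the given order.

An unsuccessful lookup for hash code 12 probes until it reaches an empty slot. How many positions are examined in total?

115 hashes to 10; slot 10 is free → place at 10.
78 hashes to 2; slot 2 is free → place at 2.
785 hashes to 8; slot 8 is free → place at 8.
367 hashes to 8, h2=8; 8 taken → place at 5.
279 hashes to 8, h2=10; 8 taken → place at 7.
537 hashes to 7, h2=8; 7 taken → place at 4.
Table: [∅, ∅, 78, ∅, 537, 367, ∅, 279, 785, ∅, 115]
Lookup 12: h=2, h2=3, probe 2,5,8,0 → slot 0 empty, not found.

4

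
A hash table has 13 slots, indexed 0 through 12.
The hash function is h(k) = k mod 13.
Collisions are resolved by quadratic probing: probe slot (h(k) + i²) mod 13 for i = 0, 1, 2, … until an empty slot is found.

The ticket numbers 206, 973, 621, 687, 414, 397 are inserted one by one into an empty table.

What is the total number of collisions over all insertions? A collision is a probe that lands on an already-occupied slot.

206 hashes to 11; slot 11 is free -> place at 11.
973 hashes to 11; 11 taken -> place at 12.
621 hashes to 10; slot 10 is free -> place at 10.
687 hashes to 11; 11,12 taken -> place at 2.
414 hashes to 11; 11,12,2 taken -> place at 7.
397 hashes to 7; 7 taken -> place at 8.
Table: [—, —, 687, —, —, —, —, 414, 397, —, 621, 206, 973]

7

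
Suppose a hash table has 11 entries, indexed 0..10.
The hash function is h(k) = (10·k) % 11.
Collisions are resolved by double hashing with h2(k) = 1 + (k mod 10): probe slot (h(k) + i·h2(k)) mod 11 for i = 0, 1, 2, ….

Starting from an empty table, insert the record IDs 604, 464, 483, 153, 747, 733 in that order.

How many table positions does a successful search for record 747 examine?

3

Insert 604: h=1, slot 1 empty -> index 1.
Insert 464: h=9, slot 9 empty -> index 9.
Insert 483: h=1, h2=4, slot 1 occupied -> index 5.
Insert 153: h=1, h2=4, slots 1,5,9 occupied -> index 2.
Insert 747: h=1, h2=8, slots 1,9 occupied -> index 6.
Insert 733: h=4, slot 4 empty -> index 4.
Table: [., 604, 153, ., 733, 483, 747, ., ., 464, .]
Lookup 747: h=1, h2=8, probe 1,9,6 → found at 6.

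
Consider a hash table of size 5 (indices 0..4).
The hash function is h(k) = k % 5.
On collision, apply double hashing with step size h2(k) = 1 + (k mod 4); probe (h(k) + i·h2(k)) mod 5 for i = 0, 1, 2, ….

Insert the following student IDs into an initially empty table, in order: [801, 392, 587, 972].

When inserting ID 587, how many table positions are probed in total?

3

801 hashes to 1; slot 1 is free => place at 1.
392 hashes to 2; slot 2 is free => place at 2.
587 hashes to 2, h2=4; 2,1 taken => place at 0.
972 hashes to 2, h2=1; 2 taken => place at 3.
Table: [587, 801, 392, 972, .]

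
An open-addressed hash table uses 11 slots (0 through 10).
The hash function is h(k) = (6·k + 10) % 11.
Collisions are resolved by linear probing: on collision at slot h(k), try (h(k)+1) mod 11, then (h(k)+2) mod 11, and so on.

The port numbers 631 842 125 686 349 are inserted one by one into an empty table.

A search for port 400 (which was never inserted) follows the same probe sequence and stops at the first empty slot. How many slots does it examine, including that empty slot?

6

Insert 631: h=1, slot 1 empty → index 1.
Insert 842: h=2, slot 2 empty → index 2.
Insert 125: h=1, slots 1,2 occupied → index 3.
Insert 686: h=1, slots 1,2,3 occupied → index 4.
Insert 349: h=3, slots 3,4 occupied → index 5.
Table: [_, 631, 842, 125, 686, 349, _, _, _, _, _]
Lookup 400: h=1, probe 1,2,3,4,5,6 → slot 6 empty, not found.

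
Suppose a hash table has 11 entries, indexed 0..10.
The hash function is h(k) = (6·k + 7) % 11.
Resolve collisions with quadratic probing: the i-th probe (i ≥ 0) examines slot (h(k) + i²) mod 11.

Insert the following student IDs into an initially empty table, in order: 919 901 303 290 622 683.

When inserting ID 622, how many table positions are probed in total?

3

919: h=10 -> slot 10
901: h=1 -> slot 1
303: h=10, probe 10,0 -> slot 0
290: h=9 -> slot 9
622: h=10, probe 10,0,3 -> slot 3
683: h=2 -> slot 2
Table: [303, 901, 683, 622, -, -, -, -, -, 290, 919]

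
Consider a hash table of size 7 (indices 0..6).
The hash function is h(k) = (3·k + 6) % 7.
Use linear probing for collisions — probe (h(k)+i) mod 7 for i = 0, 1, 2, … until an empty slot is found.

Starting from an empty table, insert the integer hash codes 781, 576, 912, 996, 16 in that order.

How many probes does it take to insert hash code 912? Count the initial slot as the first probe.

Insert 781: h=4, slot 4 empty → index 4.
Insert 576: h=5, slot 5 empty → index 5.
Insert 912: h=5, slot 5 occupied → index 6.
Insert 996: h=5, slots 5,6 occupied → index 0.
Insert 16: h=5, slots 5,6,0 occupied → index 1.
Table: [996, 16, -, -, 781, 576, 912]

2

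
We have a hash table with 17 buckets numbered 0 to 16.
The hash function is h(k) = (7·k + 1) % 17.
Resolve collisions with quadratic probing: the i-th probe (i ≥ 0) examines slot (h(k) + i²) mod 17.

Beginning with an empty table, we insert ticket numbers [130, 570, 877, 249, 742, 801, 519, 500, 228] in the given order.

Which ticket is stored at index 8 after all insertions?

Insert 130: h=10, slot 10 empty -> index 10.
Insert 570: h=13, slot 13 empty -> index 13.
Insert 877: h=3, slot 3 empty -> index 3.
Insert 249: h=10, slot 10 occupied -> index 11.
Insert 742: h=10, slots 10,11 occupied -> index 14.
Insert 801: h=15, slot 15 empty -> index 15.
Insert 519: h=13, slots 13,14 occupied -> index 0.
Insert 500: h=16, slot 16 empty -> index 16.
Insert 228: h=16, slots 16,0,3 occupied -> index 8.
Table: [519, _, _, 877, _, _, _, _, 228, _, 130, 249, _, 570, 742, 801, 500]

228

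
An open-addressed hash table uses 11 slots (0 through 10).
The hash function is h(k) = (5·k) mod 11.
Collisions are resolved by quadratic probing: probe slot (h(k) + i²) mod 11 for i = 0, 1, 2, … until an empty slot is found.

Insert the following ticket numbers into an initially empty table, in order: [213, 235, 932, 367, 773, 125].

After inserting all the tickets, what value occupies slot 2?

367

213 hashes to 9; slot 9 is free => place at 9.
235 hashes to 9; 9 taken => place at 10.
932 hashes to 7; slot 7 is free => place at 7.
367 hashes to 9; 9,10 taken => place at 2.
773 hashes to 4; slot 4 is free => place at 4.
125 hashes to 9; 9,10,2,7 taken => place at 3.
Table: [—, —, 367, 125, 773, —, —, 932, —, 213, 235]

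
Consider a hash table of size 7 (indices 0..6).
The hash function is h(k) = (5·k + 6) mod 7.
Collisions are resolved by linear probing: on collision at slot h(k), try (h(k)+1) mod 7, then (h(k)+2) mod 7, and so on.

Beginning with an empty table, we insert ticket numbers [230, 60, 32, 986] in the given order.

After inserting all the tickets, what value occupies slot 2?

986

230: h=1 → slot 1
60: h=5 → slot 5
32: h=5, probe 5,6 → slot 6
986: h=1, probe 1,2 → slot 2
Table: [—, 230, 986, —, —, 60, 32]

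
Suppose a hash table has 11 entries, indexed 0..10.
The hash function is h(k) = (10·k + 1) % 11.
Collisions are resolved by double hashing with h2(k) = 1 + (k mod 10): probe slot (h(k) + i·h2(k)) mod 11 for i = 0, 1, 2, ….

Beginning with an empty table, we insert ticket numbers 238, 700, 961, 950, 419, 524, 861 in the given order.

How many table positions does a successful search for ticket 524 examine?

2

Insert 238: h=5, slot 5 empty => index 5.
Insert 700: h=5, h2=1, slot 5 occupied => index 6.
Insert 961: h=8, slot 8 empty => index 8.
Insert 950: h=8, h2=1, slot 8 occupied => index 9.
Insert 419: h=0, slot 0 empty => index 0.
Insert 524: h=5, h2=5, slot 5 occupied => index 10.
Insert 861: h=9, h2=2, slots 9,0 occupied => index 2.
Table: [419, —, 861, —, —, 238, 700, —, 961, 950, 524]
Lookup 524: h=5, h2=5, probe 5,10 → found at 10.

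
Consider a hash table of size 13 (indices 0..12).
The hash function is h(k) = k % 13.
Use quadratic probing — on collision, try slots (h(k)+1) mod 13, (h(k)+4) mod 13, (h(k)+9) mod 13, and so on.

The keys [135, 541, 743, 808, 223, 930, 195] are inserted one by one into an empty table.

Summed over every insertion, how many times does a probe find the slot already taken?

Insert 135: h=5, slot 5 empty => index 5.
Insert 541: h=8, slot 8 empty => index 8.
Insert 743: h=2, slot 2 empty => index 2.
Insert 808: h=2, slot 2 occupied => index 3.
Insert 223: h=2, slots 2,3 occupied => index 6.
Insert 930: h=7, slot 7 empty => index 7.
Insert 195: h=0, slot 0 empty => index 0.
Table: [195, ∅, 743, 808, ∅, 135, 223, 930, 541, ∅, ∅, ∅, ∅]

3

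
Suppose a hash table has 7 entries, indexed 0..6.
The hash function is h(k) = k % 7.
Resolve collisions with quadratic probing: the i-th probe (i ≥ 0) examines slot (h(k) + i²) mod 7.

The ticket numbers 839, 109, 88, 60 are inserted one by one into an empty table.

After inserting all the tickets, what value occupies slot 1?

Insert 839: h=6, slot 6 empty → index 6.
Insert 109: h=4, slot 4 empty → index 4.
Insert 88: h=4, slot 4 occupied → index 5.
Insert 60: h=4, slots 4,5 occupied → index 1.
Table: [_, 60, _, _, 109, 88, 839]

60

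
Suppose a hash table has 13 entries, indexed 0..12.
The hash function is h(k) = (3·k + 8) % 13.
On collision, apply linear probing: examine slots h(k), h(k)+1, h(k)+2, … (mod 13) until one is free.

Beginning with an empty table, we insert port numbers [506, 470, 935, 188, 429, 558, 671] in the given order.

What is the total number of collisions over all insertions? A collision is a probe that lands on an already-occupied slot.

6

Insert 506: h=5, slot 5 empty → index 5.
Insert 470: h=1, slot 1 empty → index 1.
Insert 935: h=5, slot 5 occupied → index 6.
Insert 188: h=0, slot 0 empty → index 0.
Insert 429: h=8, slot 8 empty → index 8.
Insert 558: h=5, slots 5,6 occupied → index 7.
Insert 671: h=6, slots 6,7,8 occupied → index 9.
Table: [188, 470, _, _, _, 506, 935, 558, 429, 671, _, _, _]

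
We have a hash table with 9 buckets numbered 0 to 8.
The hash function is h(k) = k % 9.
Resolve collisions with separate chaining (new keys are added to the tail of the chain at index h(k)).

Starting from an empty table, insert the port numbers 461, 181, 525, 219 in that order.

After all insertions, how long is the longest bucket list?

Insert 461: h=2, bucket 2 empty -> new chain.
Insert 181: h=1, bucket 1 empty -> new chain.
Insert 525: h=3, bucket 3 empty -> new chain.
Insert 219: h=3, bucket 3 nonempty -> append to chain.
Final buckets:
0: ∅
1: 181
2: 461
3: 525 -> 219
4: ∅
5: ∅
6: ∅
7: ∅
8: ∅

2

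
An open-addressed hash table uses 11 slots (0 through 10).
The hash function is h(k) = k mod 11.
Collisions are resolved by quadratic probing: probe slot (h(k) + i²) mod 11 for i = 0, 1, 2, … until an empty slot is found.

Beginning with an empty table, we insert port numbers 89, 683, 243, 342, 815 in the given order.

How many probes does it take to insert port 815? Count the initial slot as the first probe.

5

89 hashes to 1; slot 1 is free -> place at 1.
683 hashes to 1; 1 taken -> place at 2.
243 hashes to 1; 1,2 taken -> place at 5.
342 hashes to 1; 1,2,5 taken -> place at 10.
815 hashes to 1; 1,2,5,10 taken -> place at 6.
Table: [., 89, 683, ., ., 243, 815, ., ., ., 342]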